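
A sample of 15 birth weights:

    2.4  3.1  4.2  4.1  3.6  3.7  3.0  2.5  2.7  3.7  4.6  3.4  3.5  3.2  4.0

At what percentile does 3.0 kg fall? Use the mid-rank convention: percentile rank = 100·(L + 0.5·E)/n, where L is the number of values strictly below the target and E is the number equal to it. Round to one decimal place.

23.3

Sorted: 2.4, 2.5, 2.7, 3.0, 3.1, 3.2, 3.4, 3.5, 3.6, 3.7, 3.7, 4.0, 4.1, 4.2, 4.6.
Count below 3.0: L = 3; count equal: E = 1; n = 15.
Percentile rank = 100·(3 + 0.5·1)/15 = 100·3.5/15 = 23.33.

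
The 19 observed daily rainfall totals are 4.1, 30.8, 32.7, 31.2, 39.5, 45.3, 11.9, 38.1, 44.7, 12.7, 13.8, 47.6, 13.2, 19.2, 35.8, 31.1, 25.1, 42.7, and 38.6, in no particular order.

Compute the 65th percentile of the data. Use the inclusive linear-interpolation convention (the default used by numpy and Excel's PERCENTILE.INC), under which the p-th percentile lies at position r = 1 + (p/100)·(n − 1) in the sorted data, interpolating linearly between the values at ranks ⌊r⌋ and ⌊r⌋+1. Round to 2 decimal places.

Sorted: 4.1, 11.9, 12.7, 13.2, 13.8, 19.2, 25.1, 30.8, 31.1, 31.2, 32.7, 35.8, 38.1, 38.6, 39.5, 42.7, 44.7, 45.3, 47.6.
n = 19.
r = 1 + (65/100)·(19 − 1) = 1 + 11.7 = 12.7.
Rank 12 is 35.8 and rank 13 is 38.1.
Interpolate: 35.8 + 0.7·(38.1 − 35.8) = 35.8 + 0.7·2.3 = 37.41.

37.41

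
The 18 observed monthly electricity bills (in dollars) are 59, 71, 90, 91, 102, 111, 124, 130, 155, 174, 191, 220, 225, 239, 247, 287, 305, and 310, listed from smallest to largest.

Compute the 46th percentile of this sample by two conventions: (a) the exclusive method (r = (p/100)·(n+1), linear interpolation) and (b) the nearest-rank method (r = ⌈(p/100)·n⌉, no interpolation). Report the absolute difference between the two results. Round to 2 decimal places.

6.50

n = 18.
(a) r = 8.74; between ranks 8 (130) and 9 (155): 148.5.
(b) the nearest-rank method: rank 9 → 155.
|148.5 − 155| = 6.5.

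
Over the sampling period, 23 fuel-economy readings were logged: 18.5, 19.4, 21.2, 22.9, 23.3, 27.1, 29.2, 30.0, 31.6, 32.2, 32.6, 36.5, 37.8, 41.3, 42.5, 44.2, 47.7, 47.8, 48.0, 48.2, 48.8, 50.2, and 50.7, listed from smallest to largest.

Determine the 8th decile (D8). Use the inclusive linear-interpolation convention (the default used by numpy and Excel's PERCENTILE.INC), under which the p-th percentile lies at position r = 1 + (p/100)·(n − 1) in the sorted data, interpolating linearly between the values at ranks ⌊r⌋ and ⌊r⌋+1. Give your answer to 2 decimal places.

n = 23.
r = 1 + (80/100)·(23 − 1) = 1 + 17.6 = 18.6.
Rank 18 is 47.8 and rank 19 is 48.0.
Interpolate: 47.8 + 0.6·(48.0 − 47.8) = 47.8 + 0.6·0.2 = 47.92.

47.92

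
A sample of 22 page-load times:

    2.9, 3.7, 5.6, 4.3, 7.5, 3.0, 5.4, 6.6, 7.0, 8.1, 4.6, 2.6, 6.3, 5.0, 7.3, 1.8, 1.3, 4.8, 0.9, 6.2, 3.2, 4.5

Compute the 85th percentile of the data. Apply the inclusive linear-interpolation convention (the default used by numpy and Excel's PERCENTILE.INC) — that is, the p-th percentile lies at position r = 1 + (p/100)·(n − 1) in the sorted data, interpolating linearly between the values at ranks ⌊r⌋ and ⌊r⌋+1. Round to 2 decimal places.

6.94

Sorted: 0.9, 1.3, 1.8, 2.6, 2.9, 3.0, 3.2, 3.7, 4.3, 4.5, 4.6, 4.8, 5.0, 5.4, 5.6, 6.2, 6.3, 6.6, 7.0, 7.3, 7.5, 8.1.
n = 22.
r = 1 + (85/100)·(22 − 1) = 1 + 17.85 = 18.85.
Rank 18 is 6.6 and rank 19 is 7.0.
Interpolate: 6.6 + 0.85·(7.0 − 6.6) = 6.6 + 0.85·0.4 = 6.94.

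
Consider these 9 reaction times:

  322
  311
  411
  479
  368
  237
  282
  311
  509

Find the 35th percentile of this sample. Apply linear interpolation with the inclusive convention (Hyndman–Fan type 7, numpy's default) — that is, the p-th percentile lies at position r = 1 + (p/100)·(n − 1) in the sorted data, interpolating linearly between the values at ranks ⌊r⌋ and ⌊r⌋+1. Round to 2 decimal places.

Sorted: 237, 282, 311, 311, 322, 368, 411, 479, 509.
n = 9.
r = 1 + (35/100)·(9 − 1) = 1 + 2.8 = 3.8.
Rank 3 is 311 and rank 4 is 311.
Interpolate: 311 + 0.8·(311 − 311) = 311 + 0.8·0 = 311.

311.00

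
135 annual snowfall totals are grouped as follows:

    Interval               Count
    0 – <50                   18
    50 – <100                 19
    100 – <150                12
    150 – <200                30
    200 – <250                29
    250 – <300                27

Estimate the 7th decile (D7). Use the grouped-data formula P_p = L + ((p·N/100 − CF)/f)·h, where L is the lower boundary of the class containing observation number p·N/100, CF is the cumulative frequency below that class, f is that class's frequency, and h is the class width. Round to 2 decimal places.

N = 135; target position k = 70/100 · 135 = 94.5.
Cumulative frequencies: 18, 37, 49, 79, 108, 135.
Observation 94.5 falls in the class 200 – <250.
L = 200, CF = 79, f = 29, h = 50.
P70 = 200 + ((94.5 − 79)/29)·50 = 200 + 26.7241 = 226.724.

226.72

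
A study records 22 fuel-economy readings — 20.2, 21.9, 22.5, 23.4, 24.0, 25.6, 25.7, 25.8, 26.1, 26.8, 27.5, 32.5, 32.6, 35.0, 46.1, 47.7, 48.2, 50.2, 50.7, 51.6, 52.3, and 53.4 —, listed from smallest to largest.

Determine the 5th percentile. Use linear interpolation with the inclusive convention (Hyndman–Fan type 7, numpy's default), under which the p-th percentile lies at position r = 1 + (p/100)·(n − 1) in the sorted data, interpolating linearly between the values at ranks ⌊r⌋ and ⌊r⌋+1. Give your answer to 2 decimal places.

21.93

n = 22.
r = 1 + (5/100)·(22 − 1) = 1 + 1.05 = 2.05.
Rank 2 is 21.9 and rank 3 is 22.5.
Interpolate: 21.9 + 0.05·(22.5 − 21.9) = 21.9 + 0.05·0.6 = 21.93.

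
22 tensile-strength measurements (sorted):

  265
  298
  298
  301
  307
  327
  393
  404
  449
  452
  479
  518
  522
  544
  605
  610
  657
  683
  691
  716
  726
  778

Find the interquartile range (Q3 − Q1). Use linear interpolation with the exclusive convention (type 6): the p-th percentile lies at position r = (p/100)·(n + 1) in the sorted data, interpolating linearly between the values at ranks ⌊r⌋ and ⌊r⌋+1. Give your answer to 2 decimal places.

341.50

n = 22.
P25: r = 5.75; ranks 5–6 are 307, 327; interpolating gives 322.
P75: r = 17.25; ranks 17–18 are 657, 683; interpolating gives 663.5.
Difference: 663.5 − 322 = 341.5.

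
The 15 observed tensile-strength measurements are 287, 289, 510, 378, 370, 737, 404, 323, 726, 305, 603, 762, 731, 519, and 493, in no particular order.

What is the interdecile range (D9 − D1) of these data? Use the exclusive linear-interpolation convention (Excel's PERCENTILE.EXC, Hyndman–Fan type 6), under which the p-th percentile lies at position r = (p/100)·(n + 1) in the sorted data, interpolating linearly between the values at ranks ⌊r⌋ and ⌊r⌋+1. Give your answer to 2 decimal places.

Sorted: 287, 289, 305, 323, 370, 378, 404, 493, 510, 519, 603, 726, 731, 737, 762.
n = 15.
P10: r = 1.6; ranks 1–2 are 287, 289; interpolating gives 288.2.
P90: r = 14.4; ranks 14–15 are 737, 762; interpolating gives 747.
Difference: 747 − 288.2 = 458.8.

458.80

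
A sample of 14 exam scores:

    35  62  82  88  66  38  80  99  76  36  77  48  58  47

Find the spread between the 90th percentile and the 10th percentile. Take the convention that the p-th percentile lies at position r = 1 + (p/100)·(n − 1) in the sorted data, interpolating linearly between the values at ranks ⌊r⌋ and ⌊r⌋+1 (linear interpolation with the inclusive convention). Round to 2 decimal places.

49.60

Sorted: 35, 36, 38, 47, 48, 58, 62, 66, 76, 77, 80, 82, 88, 99.
n = 14.
P10: r = 2.3; ranks 2–3 are 36, 38; interpolating gives 36.6.
P90: r = 12.7; ranks 12–13 are 82, 88; interpolating gives 86.2.
Difference: 86.2 − 36.6 = 49.6.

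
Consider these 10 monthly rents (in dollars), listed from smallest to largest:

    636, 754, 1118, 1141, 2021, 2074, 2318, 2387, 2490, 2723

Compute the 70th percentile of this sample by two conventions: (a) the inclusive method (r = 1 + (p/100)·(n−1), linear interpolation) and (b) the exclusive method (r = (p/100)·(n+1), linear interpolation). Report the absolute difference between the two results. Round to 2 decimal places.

27.60

n = 10.
(a) r = 7.3; between ranks 7 (2318) and 8 (2387): 2338.7.
(b) r = 7.7; between ranks 7 (2318) and 8 (2387): 2366.3.
|2338.7 − 2366.3| = 27.6.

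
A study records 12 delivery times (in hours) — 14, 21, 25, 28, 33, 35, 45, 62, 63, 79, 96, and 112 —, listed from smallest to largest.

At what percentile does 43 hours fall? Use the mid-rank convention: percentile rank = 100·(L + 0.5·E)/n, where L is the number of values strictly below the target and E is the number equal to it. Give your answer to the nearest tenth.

50.0

Count below 43: L = 6; count equal: E = 0; n = 12.
Percentile rank = 100·(6 + 0.5·0)/12 = 100·6/12 = 50.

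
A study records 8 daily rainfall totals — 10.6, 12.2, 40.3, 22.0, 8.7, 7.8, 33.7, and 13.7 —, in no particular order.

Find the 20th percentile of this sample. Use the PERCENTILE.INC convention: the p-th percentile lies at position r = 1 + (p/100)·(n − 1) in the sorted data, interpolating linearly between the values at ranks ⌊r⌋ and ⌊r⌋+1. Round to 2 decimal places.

9.46

Sorted: 7.8, 8.7, 10.6, 12.2, 13.7, 22.0, 33.7, 40.3.
n = 8.
r = 1 + (20/100)·(8 − 1) = 1 + 1.4 = 2.4.
Rank 2 is 8.7 and rank 3 is 10.6.
Interpolate: 8.7 + 0.4·(10.6 − 8.7) = 8.7 + 0.4·1.9 = 9.46.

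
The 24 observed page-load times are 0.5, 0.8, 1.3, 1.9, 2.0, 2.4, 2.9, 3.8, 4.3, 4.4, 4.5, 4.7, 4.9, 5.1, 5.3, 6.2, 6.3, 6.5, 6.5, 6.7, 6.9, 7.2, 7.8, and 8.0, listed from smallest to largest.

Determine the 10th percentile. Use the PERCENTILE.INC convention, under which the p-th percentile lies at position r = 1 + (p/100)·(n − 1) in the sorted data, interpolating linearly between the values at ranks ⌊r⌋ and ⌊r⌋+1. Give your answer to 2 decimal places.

1.48

n = 24.
r = 1 + (10/100)·(24 − 1) = 1 + 2.3 = 3.3.
Rank 3 is 1.3 and rank 4 is 1.9.
Interpolate: 1.3 + 0.3·(1.9 − 1.3) = 1.3 + 0.3·0.6 = 1.48.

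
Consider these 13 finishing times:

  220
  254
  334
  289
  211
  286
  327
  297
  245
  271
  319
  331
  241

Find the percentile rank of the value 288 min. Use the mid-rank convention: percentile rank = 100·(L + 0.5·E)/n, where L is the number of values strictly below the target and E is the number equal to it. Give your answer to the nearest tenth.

53.8

Sorted: 211, 220, 241, 245, 254, 271, 286, 289, 297, 319, 327, 331, 334.
Count below 288: L = 7; count equal: E = 0; n = 13.
Percentile rank = 100·(7 + 0.5·0)/13 = 100·7/13 = 53.85.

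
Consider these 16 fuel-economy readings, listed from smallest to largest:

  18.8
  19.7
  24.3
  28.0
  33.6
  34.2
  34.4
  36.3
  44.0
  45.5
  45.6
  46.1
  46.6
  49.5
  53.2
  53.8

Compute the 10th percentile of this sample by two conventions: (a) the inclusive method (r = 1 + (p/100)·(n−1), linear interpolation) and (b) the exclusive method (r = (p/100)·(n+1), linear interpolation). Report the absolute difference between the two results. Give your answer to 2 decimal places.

2.57

n = 16.
(a) r = 2.5; between ranks 2 (19.7) and 3 (24.3): 22.
(b) r = 1.7; between ranks 1 (18.8) and 2 (19.7): 19.43.
|22 − 19.43| = 2.57.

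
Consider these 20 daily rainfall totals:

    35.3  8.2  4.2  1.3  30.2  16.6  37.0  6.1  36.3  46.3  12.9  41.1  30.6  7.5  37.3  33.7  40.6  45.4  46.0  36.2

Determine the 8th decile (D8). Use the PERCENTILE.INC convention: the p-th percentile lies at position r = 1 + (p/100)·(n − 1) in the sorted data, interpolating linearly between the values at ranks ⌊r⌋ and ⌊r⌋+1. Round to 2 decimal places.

Sorted: 1.3, 4.2, 6.1, 7.5, 8.2, 12.9, 16.6, 30.2, 30.6, 33.7, 35.3, 36.2, 36.3, 37.0, 37.3, 40.6, 41.1, 45.4, 46.0, 46.3.
n = 20.
r = 1 + (80/100)·(20 − 1) = 1 + 15.2 = 16.2.
Rank 16 is 40.6 and rank 17 is 41.1.
Interpolate: 40.6 + 0.2·(41.1 − 40.6) = 40.6 + 0.2·0.5 = 40.7.

40.70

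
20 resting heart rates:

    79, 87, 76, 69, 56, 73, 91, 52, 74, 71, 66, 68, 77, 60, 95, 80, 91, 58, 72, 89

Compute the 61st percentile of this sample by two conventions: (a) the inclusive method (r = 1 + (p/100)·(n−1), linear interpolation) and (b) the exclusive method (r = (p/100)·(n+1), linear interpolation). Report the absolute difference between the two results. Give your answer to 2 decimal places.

Sorted: 52, 56, 58, 60, 66, 68, 69, 71, 72, 73, 74, 76, 77, 79, 80, 87, 89, 91, 91, 95.
n = 20.
(a) r = 12.59; between ranks 12 (76) and 13 (77): 76.59.
(b) r = 12.81; between ranks 12 (76) and 13 (77): 76.81.
|76.59 − 76.81| = 0.22.

0.22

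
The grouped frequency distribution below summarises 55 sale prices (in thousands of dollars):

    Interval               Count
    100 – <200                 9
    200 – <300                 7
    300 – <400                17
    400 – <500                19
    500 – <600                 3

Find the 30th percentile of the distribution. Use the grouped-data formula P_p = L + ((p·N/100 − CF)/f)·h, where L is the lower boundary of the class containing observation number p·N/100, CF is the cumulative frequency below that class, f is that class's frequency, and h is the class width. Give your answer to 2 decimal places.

N = 55; target position k = 30/100 · 55 = 16.5.
Cumulative frequencies: 9, 16, 33, 52, 55.
Observation 16.5 falls in the class 300 – <400.
L = 300, CF = 16, f = 17, h = 100.
P30 = 300 + ((16.5 − 16)/17)·100 = 300 + 2.94118 = 302.941.

302.94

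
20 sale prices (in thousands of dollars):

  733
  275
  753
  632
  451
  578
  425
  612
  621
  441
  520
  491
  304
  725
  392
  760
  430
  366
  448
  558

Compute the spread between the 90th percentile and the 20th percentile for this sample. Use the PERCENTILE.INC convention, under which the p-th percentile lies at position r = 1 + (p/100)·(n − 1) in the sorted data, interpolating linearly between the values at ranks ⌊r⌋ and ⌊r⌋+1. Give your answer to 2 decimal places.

Sorted: 275, 304, 366, 392, 425, 430, 441, 448, 451, 491, 520, 558, 578, 612, 621, 632, 725, 733, 753, 760.
n = 20.
P20: r = 4.8; ranks 4–5 are 392, 425; interpolating gives 418.4.
P90: r = 18.1; ranks 18–19 are 733, 753; interpolating gives 735.
Difference: 735 − 418.4 = 316.6.

316.60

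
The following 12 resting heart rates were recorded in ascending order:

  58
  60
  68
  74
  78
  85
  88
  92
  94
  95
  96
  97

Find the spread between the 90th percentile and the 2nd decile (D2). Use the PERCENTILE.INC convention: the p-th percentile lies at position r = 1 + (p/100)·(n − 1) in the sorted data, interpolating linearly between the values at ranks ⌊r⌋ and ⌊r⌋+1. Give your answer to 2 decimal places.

26.70

n = 12.
P20: r = 3.2; ranks 3–4 are 68, 74; interpolating gives 69.2.
P90: r = 10.9; ranks 10–11 are 95, 96; interpolating gives 95.9.
Difference: 95.9 − 69.2 = 26.7.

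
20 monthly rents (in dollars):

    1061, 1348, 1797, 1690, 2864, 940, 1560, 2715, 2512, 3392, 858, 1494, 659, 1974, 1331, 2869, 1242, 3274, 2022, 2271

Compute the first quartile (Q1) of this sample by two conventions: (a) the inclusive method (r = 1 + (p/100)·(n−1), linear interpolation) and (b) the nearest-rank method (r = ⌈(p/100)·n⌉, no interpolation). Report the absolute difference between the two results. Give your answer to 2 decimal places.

66.75

Sorted: 659, 858, 940, 1061, 1242, 1331, 1348, 1494, 1560, 1690, 1797, 1974, 2022, 2271, 2512, 2715, 2864, 2869, 3274, 3392.
n = 20.
(a) r = 5.75; between ranks 5 (1242) and 6 (1331): 1308.75.
(b) the nearest-rank method: rank 5 → 1242.
|1308.75 − 1242| = 66.75.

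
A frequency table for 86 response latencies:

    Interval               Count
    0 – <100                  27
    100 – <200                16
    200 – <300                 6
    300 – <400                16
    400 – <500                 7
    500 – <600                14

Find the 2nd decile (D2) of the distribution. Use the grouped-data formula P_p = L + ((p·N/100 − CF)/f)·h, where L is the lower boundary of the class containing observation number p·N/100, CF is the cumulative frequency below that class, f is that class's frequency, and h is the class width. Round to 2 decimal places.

63.70

N = 86; target position k = 20/100 · 86 = 17.2.
Cumulative frequencies: 27, 43, 49, 65, 72, 86.
Observation 17.2 falls in the class 0 – <100.
L = 0, CF = 0, f = 27, h = 100.
P20 = 0 + ((17.2 − 0)/27)·100 = 0 + 63.7037 = 63.7037.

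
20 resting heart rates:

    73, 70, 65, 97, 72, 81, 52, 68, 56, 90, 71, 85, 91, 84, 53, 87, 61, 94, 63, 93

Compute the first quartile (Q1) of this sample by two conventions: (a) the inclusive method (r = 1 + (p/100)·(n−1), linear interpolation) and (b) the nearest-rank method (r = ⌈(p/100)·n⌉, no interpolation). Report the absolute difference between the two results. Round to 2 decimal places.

Sorted: 52, 53, 56, 61, 63, 65, 68, 70, 71, 72, 73, 81, 84, 85, 87, 90, 91, 93, 94, 97.
n = 20.
(a) r = 5.75; between ranks 5 (63) and 6 (65): 64.5.
(b) the nearest-rank method: rank 5 → 63.
|64.5 − 63| = 1.5.

1.50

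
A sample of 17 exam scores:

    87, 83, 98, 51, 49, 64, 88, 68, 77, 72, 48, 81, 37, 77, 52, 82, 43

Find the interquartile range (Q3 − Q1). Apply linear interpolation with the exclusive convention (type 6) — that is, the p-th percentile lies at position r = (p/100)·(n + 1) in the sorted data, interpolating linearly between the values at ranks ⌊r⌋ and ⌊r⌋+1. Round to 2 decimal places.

Sorted: 37, 43, 48, 49, 51, 52, 64, 68, 72, 77, 77, 81, 82, 83, 87, 88, 98.
n = 17.
P25: r = 4.5; ranks 4–5 are 49, 51; interpolating gives 50.
P75: r = 13.5; ranks 13–14 are 82, 83; interpolating gives 82.5.
Difference: 82.5 − 50 = 32.5.

32.50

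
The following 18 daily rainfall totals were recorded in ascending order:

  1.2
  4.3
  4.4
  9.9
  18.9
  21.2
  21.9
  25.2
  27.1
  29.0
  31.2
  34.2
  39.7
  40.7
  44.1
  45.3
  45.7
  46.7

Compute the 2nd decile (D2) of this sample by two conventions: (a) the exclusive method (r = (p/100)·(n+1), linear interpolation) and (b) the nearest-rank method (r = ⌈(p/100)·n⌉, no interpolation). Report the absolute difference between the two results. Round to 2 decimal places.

1.10

n = 18.
(a) r = 3.8; between ranks 3 (4.4) and 4 (9.9): 8.8.
(b) the nearest-rank method: rank 4 → 9.9.
|8.8 − 9.9| = 1.1.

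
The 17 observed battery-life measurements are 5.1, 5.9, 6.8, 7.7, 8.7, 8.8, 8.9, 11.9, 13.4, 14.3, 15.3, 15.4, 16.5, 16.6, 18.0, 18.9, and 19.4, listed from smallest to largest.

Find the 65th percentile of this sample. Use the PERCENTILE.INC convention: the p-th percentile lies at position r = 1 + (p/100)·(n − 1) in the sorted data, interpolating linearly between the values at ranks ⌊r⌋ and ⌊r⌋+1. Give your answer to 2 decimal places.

n = 17.
r = 1 + (65/100)·(17 − 1) = 1 + 10.4 = 11.4.
Rank 11 is 15.3 and rank 12 is 15.4.
Interpolate: 15.3 + 0.4·(15.4 − 15.3) = 15.3 + 0.4·0.1 = 15.34.

15.34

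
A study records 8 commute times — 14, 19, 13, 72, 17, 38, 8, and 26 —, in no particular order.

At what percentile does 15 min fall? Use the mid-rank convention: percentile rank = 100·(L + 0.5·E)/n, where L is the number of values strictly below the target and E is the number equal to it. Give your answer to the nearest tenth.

37.5

Sorted: 8, 13, 14, 17, 19, 26, 38, 72.
Count below 15: L = 3; count equal: E = 0; n = 8.
Percentile rank = 100·(3 + 0.5·0)/8 = 100·3/8 = 37.5.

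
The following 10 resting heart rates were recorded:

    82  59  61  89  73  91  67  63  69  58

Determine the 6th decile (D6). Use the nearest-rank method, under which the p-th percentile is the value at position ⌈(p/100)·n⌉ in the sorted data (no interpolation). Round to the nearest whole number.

69

Sorted: 58, 59, 61, 63, 67, 69, 73, 82, 89, 91.
n = 10.
Position = ⌈60/100 · 10⌉ = ⌈6⌉ = 6.
The value at rank 6 is 69.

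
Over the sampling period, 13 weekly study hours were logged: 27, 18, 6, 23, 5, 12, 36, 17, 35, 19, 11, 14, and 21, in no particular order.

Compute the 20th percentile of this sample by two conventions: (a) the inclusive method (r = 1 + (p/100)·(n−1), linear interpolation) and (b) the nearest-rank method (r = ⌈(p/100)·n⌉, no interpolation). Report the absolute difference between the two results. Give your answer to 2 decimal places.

Sorted: 5, 6, 11, 12, 14, 17, 18, 19, 21, 23, 27, 35, 36.
n = 13.
(a) r = 3.4; between ranks 3 (11) and 4 (12): 11.4.
(b) the nearest-rank method: rank 3 → 11.
|11.4 − 11| = 0.4.

0.40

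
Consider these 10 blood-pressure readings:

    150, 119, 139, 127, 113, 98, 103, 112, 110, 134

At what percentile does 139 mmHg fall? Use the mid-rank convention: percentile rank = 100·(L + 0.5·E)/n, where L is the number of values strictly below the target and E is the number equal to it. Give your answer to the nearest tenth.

Sorted: 98, 103, 110, 112, 113, 119, 127, 134, 139, 150.
Count below 139: L = 8; count equal: E = 1; n = 10.
Percentile rank = 100·(8 + 0.5·1)/10 = 100·8.5/10 = 85.

85.0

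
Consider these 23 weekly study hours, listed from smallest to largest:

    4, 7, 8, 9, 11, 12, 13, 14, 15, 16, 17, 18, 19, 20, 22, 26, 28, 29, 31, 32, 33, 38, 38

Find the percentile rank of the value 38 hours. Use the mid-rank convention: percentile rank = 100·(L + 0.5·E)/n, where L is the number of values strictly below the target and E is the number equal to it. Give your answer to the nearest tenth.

95.7

Count below 38: L = 21; count equal: E = 2; n = 23.
Percentile rank = 100·(21 + 0.5·2)/23 = 100·22/23 = 95.65.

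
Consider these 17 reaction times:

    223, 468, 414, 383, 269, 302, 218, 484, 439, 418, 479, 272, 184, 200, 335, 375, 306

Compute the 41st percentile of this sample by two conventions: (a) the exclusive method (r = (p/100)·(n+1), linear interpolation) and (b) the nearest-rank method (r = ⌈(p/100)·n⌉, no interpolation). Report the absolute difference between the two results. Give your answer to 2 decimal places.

Sorted: 184, 200, 218, 223, 269, 272, 302, 306, 335, 375, 383, 414, 418, 439, 468, 479, 484.
n = 17.
(a) r = 7.38; between ranks 7 (302) and 8 (306): 303.52.
(b) the nearest-rank method: rank 7 → 302.
|303.52 − 302| = 1.52.

1.52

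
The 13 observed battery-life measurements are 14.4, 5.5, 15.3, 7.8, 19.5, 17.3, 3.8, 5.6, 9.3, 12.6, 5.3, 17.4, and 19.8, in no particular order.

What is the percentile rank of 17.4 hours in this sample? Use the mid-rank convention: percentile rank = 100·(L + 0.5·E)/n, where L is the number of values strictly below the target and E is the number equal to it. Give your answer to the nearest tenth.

Sorted: 3.8, 5.3, 5.5, 5.6, 7.8, 9.3, 12.6, 14.4, 15.3, 17.3, 17.4, 19.5, 19.8.
Count below 17.4: L = 10; count equal: E = 1; n = 13.
Percentile rank = 100·(10 + 0.5·1)/13 = 100·10.5/13 = 80.77.

80.8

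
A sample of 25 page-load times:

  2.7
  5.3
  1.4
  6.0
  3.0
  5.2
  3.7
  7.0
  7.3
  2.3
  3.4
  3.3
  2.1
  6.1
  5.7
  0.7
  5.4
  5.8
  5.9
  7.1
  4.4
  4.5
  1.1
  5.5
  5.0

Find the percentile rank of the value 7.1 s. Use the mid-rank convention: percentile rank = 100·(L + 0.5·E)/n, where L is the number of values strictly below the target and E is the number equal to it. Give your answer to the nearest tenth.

94.0

Sorted: 0.7, 1.1, 1.4, 2.1, 2.3, 2.7, 3.0, 3.3, 3.4, 3.7, 4.4, 4.5, 5.0, 5.2, 5.3, 5.4, 5.5, 5.7, 5.8, 5.9, 6.0, 6.1, 7.0, 7.1, 7.3.
Count below 7.1: L = 23; count equal: E = 1; n = 25.
Percentile rank = 100·(23 + 0.5·1)/25 = 100·23.5/25 = 94.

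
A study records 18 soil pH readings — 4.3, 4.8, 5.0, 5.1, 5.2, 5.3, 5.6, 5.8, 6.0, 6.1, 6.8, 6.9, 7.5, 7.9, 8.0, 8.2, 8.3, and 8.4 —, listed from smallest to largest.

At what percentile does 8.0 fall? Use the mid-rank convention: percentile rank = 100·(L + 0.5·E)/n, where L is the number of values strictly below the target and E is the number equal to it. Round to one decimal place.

80.6

Count below 8.0: L = 14; count equal: E = 1; n = 18.
Percentile rank = 100·(14 + 0.5·1)/18 = 100·14.5/18 = 80.56.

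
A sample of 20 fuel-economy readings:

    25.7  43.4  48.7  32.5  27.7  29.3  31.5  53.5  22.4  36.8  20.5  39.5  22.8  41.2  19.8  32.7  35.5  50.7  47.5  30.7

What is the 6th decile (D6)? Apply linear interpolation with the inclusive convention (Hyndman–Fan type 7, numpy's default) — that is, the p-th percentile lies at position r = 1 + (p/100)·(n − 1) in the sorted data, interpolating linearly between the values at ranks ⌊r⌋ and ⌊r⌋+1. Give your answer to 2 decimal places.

36.02

Sorted: 19.8, 20.5, 22.4, 22.8, 25.7, 27.7, 29.3, 30.7, 31.5, 32.5, 32.7, 35.5, 36.8, 39.5, 41.2, 43.4, 47.5, 48.7, 50.7, 53.5.
n = 20.
r = 1 + (60/100)·(20 − 1) = 1 + 11.4 = 12.4.
Rank 12 is 35.5 and rank 13 is 36.8.
Interpolate: 35.5 + 0.4·(36.8 − 35.5) = 35.5 + 0.4·1.3 = 36.02.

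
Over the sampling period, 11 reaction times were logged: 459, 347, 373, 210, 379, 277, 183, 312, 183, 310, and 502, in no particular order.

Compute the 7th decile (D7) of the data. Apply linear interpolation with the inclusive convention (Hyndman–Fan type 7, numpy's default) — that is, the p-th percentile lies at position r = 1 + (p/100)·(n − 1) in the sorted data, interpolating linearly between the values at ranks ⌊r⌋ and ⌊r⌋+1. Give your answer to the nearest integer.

Sorted: 183, 183, 210, 277, 310, 312, 347, 373, 379, 459, 502.
n = 11.
r = 1 + (70/100)·(11 − 1) = 1 + 7 = 8.
r is an integer, so P70 is the value at rank 8: 373.

373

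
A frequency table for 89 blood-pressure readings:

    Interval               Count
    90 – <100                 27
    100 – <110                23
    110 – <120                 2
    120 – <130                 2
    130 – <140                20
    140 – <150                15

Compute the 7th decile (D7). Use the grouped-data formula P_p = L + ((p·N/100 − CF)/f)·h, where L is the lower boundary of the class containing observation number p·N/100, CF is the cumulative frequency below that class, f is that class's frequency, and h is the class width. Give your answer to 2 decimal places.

134.15

N = 89; target position k = 70/100 · 89 = 62.3.
Cumulative frequencies: 27, 50, 52, 54, 74, 89.
Observation 62.3 falls in the class 130 – <140.
L = 130, CF = 54, f = 20, h = 10.
P70 = 130 + ((62.3 − 54)/20)·10 = 130 + 4.15 = 134.15.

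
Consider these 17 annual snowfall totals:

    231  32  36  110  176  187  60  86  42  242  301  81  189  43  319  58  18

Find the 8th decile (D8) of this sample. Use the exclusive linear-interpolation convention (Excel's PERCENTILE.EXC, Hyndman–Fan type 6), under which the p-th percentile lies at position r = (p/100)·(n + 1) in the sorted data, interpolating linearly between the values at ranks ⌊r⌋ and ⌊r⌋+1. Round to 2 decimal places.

235.40

Sorted: 18, 32, 36, 42, 43, 58, 60, 81, 86, 110, 176, 187, 189, 231, 242, 301, 319.
n = 17.
r = (80/100)·(17 + 1) = 14.4.
Rank 14 is 231 and rank 15 is 242.
Interpolate: 231 + 0.4·(242 − 231) = 231 + 0.4·11 = 235.4.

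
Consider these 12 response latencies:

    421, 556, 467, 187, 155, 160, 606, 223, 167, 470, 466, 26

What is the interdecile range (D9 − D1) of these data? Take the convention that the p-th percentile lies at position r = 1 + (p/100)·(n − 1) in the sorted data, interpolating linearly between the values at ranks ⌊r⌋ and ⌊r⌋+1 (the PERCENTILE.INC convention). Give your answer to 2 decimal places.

Sorted: 26, 155, 160, 167, 187, 223, 421, 466, 467, 470, 556, 606.
n = 12.
P10: r = 2.1; ranks 2–3 are 155, 160; interpolating gives 155.5.
P90: r = 10.9; ranks 10–11 are 470, 556; interpolating gives 547.4.
Difference: 547.4 − 155.5 = 391.9.

391.90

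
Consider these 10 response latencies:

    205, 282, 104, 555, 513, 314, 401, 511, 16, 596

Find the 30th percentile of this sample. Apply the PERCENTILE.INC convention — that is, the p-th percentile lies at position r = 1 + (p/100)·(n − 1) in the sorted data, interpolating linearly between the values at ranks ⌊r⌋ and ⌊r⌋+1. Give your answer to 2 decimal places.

Sorted: 16, 104, 205, 282, 314, 401, 511, 513, 555, 596.
n = 10.
r = 1 + (30/100)·(10 − 1) = 1 + 2.7 = 3.7.
Rank 3 is 205 and rank 4 is 282.
Interpolate: 205 + 0.7·(282 − 205) = 205 + 0.7·77 = 258.9.

258.90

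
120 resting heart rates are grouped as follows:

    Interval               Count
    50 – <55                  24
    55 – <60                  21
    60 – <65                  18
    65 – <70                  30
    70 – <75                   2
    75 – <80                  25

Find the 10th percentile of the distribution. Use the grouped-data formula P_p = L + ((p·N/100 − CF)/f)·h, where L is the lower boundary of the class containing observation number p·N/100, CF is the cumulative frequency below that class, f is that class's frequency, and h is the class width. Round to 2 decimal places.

N = 120; target position k = 10/100 · 120 = 12.
Cumulative frequencies: 24, 45, 63, 93, 95, 120.
Observation 12 falls in the class 50 – <55.
L = 50, CF = 0, f = 24, h = 5.
P10 = 50 + ((12 − 0)/24)·5 = 50 + 2.5 = 52.5.

52.50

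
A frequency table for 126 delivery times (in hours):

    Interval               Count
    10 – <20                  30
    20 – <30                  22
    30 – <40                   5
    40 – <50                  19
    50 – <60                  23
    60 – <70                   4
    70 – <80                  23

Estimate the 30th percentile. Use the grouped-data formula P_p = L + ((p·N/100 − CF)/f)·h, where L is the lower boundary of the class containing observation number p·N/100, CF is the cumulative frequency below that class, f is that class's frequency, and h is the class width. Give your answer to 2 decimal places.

N = 126; target position k = 30/100 · 126 = 37.8.
Cumulative frequencies: 30, 52, 57, 76, 99, 103, 126.
Observation 37.8 falls in the class 20 – <30.
L = 20, CF = 30, f = 22, h = 10.
P30 = 20 + ((37.8 − 30)/22)·10 = 20 + 3.54545 = 23.5455.

23.55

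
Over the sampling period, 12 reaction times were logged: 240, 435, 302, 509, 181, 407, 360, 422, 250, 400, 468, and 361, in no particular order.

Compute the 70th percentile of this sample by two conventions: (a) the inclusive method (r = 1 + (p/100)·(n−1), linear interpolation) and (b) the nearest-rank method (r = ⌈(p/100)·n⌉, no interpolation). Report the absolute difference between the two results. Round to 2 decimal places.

4.50

Sorted: 181, 240, 250, 302, 360, 361, 400, 407, 422, 435, 468, 509.
n = 12.
(a) r = 8.7; between ranks 8 (407) and 9 (422): 417.5.
(b) the nearest-rank method: rank 9 → 422.
|417.5 − 422| = 4.5.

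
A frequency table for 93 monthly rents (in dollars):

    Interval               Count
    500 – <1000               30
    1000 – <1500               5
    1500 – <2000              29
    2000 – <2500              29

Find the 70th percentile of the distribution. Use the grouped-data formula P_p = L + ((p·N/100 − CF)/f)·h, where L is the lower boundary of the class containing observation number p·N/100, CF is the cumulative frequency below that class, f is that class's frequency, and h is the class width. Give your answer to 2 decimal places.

2018.97

N = 93; target position k = 70/100 · 93 = 65.1.
Cumulative frequencies: 30, 35, 64, 93.
Observation 65.1 falls in the class 2000 – <2500.
L = 2000, CF = 64, f = 29, h = 500.
P70 = 2000 + ((65.1 − 64)/29)·500 = 2000 + 18.9655 = 2018.97.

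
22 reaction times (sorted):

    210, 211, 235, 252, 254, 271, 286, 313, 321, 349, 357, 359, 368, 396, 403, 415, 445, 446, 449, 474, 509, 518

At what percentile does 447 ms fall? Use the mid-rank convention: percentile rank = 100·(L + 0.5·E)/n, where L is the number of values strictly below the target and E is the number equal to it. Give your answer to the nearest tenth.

Count below 447: L = 18; count equal: E = 0; n = 22.
Percentile rank = 100·(18 + 0.5·0)/22 = 100·18/22 = 81.82.

81.8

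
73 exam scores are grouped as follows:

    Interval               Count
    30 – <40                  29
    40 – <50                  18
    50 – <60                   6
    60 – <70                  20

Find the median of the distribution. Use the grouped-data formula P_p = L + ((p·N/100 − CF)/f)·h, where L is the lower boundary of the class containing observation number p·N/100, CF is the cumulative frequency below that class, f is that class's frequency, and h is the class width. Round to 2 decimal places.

N = 73; target position k = 50/100 · 73 = 36.5.
Cumulative frequencies: 29, 47, 53, 73.
Observation 36.5 falls in the class 40 – <50.
L = 40, CF = 29, f = 18, h = 10.
P50 = 40 + ((36.5 − 29)/18)·10 = 40 + 4.16667 = 44.1667.

44.17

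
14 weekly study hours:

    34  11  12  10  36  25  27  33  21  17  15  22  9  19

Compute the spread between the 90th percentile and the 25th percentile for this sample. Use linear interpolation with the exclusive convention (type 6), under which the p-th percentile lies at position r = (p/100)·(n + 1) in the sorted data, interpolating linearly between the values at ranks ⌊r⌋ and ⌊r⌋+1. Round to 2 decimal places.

Sorted: 9, 10, 11, 12, 15, 17, 19, 21, 22, 25, 27, 33, 34, 36.
n = 14.
P25: r = 3.75; ranks 3–4 are 11, 12; interpolating gives 11.75.
P90: r = 13.5; ranks 13–14 are 34, 36; interpolating gives 35.
Difference: 35 − 11.75 = 23.25.

23.25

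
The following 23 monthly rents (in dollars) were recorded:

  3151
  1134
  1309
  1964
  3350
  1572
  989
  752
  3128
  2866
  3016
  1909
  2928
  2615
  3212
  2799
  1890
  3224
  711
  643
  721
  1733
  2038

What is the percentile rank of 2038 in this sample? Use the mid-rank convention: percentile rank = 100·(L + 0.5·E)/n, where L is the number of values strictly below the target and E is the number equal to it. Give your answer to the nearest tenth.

54.3

Sorted: 643, 711, 721, 752, 989, 1134, 1309, 1572, 1733, 1890, 1909, 1964, 2038, 2615, 2799, 2866, 2928, 3016, 3128, 3151, 3212, 3224, 3350.
Count below 2038: L = 12; count equal: E = 1; n = 23.
Percentile rank = 100·(12 + 0.5·1)/23 = 100·12.5/23 = 54.35.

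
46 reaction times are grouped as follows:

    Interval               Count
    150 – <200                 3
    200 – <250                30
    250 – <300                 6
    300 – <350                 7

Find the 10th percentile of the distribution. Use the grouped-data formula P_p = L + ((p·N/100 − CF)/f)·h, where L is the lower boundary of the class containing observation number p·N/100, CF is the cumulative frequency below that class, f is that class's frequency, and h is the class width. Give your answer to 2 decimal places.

202.67

N = 46; target position k = 10/100 · 46 = 4.6.
Cumulative frequencies: 3, 33, 39, 46.
Observation 4.6 falls in the class 200 – <250.
L = 200, CF = 3, f = 30, h = 50.
P10 = 200 + ((4.6 − 3)/30)·50 = 200 + 2.66667 = 202.667.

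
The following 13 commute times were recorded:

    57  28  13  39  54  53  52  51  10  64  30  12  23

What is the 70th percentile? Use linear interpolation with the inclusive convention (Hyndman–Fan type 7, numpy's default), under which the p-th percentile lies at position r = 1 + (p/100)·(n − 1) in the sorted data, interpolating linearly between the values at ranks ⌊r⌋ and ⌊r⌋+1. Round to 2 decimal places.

Sorted: 10, 12, 13, 23, 28, 30, 39, 51, 52, 53, 54, 57, 64.
n = 13.
r = 1 + (70/100)·(13 − 1) = 1 + 8.4 = 9.4.
Rank 9 is 52 and rank 10 is 53.
Interpolate: 52 + 0.4·(53 − 52) = 52 + 0.4·1 = 52.4.

52.40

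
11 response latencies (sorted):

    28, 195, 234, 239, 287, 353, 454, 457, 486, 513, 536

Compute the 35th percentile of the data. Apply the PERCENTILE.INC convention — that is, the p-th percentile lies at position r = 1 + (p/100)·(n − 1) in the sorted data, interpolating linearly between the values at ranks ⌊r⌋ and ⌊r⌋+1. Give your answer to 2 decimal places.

n = 11.
r = 1 + (35/100)·(11 − 1) = 1 + 3.5 = 4.5.
Rank 4 is 239 and rank 5 is 287.
Interpolate: 239 + 0.5·(287 − 239) = 239 + 0.5·48 = 263.

263.00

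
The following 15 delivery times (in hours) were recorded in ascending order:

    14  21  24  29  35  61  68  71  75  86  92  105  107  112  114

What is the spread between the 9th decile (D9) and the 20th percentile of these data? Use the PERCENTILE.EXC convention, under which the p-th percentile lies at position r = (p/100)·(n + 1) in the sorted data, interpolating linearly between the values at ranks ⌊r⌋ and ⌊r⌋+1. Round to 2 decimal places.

n = 15.
P20: r = 3.2; ranks 3–4 are 24, 29; interpolating gives 25.
P90: r = 14.4; ranks 14–15 are 112, 114; interpolating gives 112.8.
Difference: 112.8 − 25 = 87.8.

87.80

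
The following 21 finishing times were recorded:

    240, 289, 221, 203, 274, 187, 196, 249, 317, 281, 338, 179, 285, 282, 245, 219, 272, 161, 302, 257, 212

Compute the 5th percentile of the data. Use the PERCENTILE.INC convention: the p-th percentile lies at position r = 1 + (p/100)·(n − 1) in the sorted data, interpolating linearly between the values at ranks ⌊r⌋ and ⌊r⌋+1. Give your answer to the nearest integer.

Sorted: 161, 179, 187, 196, 203, 212, 219, 221, 240, 245, 249, 257, 272, 274, 281, 282, 285, 289, 302, 317, 338.
n = 21.
r = 1 + (5/100)·(21 − 1) = 1 + 1 = 2.
r is an integer, so P5 is the value at rank 2: 179.

179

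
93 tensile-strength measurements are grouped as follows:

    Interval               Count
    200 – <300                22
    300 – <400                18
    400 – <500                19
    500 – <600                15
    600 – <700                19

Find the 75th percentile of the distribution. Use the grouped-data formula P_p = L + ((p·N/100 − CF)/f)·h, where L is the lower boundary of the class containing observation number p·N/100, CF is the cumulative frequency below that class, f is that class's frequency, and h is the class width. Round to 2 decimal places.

571.67

N = 93; target position k = 75/100 · 93 = 69.75.
Cumulative frequencies: 22, 40, 59, 74, 93.
Observation 69.75 falls in the class 500 – <600.
L = 500, CF = 59, f = 15, h = 100.
P75 = 500 + ((69.75 − 59)/15)·100 = 500 + 71.6667 = 571.667.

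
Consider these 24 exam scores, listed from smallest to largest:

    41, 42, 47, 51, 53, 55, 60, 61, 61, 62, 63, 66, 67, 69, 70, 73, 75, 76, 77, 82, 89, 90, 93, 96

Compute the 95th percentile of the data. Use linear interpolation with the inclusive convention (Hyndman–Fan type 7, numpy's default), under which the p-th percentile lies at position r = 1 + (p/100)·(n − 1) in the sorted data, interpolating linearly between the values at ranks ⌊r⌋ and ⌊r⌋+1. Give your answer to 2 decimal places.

n = 24.
r = 1 + (95/100)·(24 − 1) = 1 + 21.85 = 22.85.
Rank 22 is 90 and rank 23 is 93.
Interpolate: 90 + 0.85·(93 − 90) = 90 + 0.85·3 = 92.55.

92.55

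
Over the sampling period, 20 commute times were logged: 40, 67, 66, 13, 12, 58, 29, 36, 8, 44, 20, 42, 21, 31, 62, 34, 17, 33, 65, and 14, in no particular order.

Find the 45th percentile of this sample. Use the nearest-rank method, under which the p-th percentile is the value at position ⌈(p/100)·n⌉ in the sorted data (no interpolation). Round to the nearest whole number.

Sorted: 8, 12, 13, 14, 17, 20, 21, 29, 31, 33, 34, 36, 40, 42, 44, 58, 62, 65, 66, 67.
n = 20.
Position = ⌈45/100 · 20⌉ = ⌈9⌉ = 9.
The value at rank 9 is 31.

31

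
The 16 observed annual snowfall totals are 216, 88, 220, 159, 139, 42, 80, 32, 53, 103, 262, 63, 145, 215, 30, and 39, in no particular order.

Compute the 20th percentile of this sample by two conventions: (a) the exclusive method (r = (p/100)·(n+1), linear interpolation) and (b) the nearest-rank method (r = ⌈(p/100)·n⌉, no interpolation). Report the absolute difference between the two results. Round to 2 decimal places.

Sorted: 30, 32, 39, 42, 53, 63, 80, 88, 103, 139, 145, 159, 215, 216, 220, 262.
n = 16.
(a) r = 3.4; between ranks 3 (39) and 4 (42): 40.2.
(b) the nearest-rank method: rank 4 → 42.
|40.2 − 42| = 1.8.

1.80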